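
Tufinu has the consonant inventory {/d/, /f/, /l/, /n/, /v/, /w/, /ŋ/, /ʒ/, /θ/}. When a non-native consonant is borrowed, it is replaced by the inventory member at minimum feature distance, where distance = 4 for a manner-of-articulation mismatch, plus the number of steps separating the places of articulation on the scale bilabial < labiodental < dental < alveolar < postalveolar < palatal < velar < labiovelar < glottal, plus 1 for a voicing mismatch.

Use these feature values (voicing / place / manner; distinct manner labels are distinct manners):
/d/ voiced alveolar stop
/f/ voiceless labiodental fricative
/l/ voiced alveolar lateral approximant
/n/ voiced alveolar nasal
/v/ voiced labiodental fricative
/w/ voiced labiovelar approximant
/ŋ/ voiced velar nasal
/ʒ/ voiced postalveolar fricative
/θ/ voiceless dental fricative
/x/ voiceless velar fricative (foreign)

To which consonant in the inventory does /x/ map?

ʒ

/ʒ/ is closest: same manner (fricative), place distance 2 (velar→postalveolar), voicing differs (+1); total 3. Next closest is /θ/ at distance 4.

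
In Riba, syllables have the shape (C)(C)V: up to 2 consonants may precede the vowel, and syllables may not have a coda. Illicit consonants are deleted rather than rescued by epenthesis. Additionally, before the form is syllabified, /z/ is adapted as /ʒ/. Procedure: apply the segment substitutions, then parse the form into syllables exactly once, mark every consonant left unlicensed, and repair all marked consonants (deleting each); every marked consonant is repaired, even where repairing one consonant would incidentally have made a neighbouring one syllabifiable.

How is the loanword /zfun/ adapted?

Substitution: /z/ → /ʒ/, giving /ʒfun/.
Under (C)(C)V, the unsyllabifiable consonants are /n/ (no codas are permitted; onsets may contain at most 2 consonants).
Deletion applies to /n/.

ʒfu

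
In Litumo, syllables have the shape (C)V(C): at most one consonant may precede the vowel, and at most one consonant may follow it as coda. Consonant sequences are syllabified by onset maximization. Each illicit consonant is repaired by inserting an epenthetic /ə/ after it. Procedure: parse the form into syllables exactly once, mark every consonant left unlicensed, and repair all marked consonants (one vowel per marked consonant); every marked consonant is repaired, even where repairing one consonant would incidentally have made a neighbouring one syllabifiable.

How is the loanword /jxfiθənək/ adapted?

jəxəfiθənək

The consonants /j/, /x/ cannot be parsed into a legal (C)V(C) syllable (at most one coda consonant is licensed; onsets are limited to one consonant).
Inserting the epenthetic vowel yields /j/ → /jə/, /x/ → /xə/.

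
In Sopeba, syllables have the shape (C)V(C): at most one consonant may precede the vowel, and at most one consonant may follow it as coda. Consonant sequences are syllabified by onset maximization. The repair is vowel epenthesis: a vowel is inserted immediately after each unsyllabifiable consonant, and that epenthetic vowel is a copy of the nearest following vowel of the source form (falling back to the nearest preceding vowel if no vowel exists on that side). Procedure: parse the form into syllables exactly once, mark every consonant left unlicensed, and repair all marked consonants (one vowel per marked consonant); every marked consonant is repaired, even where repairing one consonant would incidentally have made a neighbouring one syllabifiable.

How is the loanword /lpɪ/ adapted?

lɪpɪ

Syllabifying with onset maximization leaves /l/ stranded (at most one coda consonant is licensed; onsets are limited to one consonant).
Inserting the epenthetic vowel yields /l/ → /lɪ/.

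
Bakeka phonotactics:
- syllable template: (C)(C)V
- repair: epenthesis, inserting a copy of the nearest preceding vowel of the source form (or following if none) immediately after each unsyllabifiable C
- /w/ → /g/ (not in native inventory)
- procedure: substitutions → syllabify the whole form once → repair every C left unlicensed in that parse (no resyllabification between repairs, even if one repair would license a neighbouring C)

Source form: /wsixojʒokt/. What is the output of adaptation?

gsixojʒokoto

Substitution: /w/ → /g/, giving /gsixojʒokt/.
Under (C)(C)V, the unsyllabifiable consonants are /k/, /t/ (no codas are permitted; onsets may contain at most 2 consonants).
Inserting the epenthetic vowel yields /k/ → /ko/, /t/ → /to/.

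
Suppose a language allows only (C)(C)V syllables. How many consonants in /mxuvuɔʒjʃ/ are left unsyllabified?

3

Syllabifying with onset maximization leaves /ʒ/, /j/, /ʃ/ stranded (no codas are permitted; onsets may contain at most 2 consonants).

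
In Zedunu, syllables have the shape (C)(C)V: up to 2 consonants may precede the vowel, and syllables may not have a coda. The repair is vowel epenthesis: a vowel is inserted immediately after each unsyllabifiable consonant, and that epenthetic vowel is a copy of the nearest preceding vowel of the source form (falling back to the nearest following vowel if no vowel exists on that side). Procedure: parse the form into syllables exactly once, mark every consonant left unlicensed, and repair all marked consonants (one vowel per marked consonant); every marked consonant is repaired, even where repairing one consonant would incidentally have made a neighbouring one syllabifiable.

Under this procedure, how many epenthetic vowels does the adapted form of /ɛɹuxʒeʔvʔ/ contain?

3

The unsyllabifiable consonants are /ʔ/, /v/, /ʔ/; each receives one epenthetic vowel.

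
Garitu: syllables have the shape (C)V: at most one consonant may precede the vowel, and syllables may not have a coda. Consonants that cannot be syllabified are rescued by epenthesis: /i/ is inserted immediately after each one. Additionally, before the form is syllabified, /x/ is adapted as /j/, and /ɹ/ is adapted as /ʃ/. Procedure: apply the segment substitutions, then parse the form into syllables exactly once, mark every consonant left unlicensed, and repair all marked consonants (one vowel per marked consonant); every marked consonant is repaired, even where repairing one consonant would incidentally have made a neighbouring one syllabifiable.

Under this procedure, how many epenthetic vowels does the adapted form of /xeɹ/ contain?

1

After substitution the input is /jeʃ/.
The unsyllabifiable consonants are /ʃ/; each receives one epenthetic vowel.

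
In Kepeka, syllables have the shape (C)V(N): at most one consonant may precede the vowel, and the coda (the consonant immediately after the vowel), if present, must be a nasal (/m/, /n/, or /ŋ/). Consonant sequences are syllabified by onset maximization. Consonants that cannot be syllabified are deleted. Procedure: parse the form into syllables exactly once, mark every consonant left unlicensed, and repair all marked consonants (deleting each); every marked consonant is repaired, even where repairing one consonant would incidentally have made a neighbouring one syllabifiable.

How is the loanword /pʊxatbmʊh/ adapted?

pʊxamʊ

The consonants /t/, /b/, /h/ cannot be parsed into a legal (C)V(N) syllable (only a nasal (/m/, /n/, or /ŋ/) is licensed in coda position; onsets are limited to one consonant).
Deleting the stranded consonants removes /t/, /b/, /h/.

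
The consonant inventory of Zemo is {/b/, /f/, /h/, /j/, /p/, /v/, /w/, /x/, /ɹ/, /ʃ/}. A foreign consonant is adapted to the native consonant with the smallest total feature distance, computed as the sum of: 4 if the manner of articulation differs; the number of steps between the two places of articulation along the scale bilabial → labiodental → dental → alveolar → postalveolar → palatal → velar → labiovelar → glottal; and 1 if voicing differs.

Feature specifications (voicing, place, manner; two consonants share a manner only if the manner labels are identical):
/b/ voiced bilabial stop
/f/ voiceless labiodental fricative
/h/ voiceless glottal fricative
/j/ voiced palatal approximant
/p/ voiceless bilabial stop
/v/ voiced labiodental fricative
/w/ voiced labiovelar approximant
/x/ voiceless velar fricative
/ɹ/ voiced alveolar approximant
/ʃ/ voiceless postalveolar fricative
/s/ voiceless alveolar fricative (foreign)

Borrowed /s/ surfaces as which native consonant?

ʃ

/ʃ/ is closest: same manner (fricative), place distance 1 (alveolar→postalveolar), same voicing; total 1. Next closest is /f/ at distance 2.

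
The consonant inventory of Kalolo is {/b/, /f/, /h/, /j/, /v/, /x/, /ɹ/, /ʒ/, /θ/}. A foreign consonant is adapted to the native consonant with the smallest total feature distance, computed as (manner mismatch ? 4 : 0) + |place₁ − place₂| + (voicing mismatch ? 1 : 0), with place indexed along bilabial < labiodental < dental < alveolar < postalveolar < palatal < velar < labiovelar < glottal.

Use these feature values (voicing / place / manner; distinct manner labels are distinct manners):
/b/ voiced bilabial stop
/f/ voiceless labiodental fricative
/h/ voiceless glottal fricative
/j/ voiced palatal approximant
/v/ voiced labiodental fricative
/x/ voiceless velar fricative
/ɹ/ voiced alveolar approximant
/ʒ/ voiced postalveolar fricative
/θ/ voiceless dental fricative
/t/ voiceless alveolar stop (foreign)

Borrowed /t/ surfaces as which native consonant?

/b/ is closest: same manner (stop), place distance 3 (alveolar→bilabial), voicing differs (+1); total 4. Next closest is /ɹ/ at distance 5.

b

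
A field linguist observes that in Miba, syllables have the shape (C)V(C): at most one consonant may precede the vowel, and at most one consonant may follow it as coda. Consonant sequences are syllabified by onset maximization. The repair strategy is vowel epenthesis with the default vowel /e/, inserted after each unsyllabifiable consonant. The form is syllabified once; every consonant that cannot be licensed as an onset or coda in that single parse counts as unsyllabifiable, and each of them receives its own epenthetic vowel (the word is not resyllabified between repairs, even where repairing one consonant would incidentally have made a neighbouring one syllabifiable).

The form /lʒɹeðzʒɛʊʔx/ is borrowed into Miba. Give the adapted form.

leʒeɹeðzeʒɛʊʔxe

Syllabifying with onset maximization leaves /l/, /ʒ/, /z/, /x/ stranded (at most one coda consonant is licensed; onsets are limited to one consonant).
Epenthesis after each stranded consonant: /l/ → /le/, /ʒ/ → /ʒe/, /z/ → /ze/, /x/ → /xe/.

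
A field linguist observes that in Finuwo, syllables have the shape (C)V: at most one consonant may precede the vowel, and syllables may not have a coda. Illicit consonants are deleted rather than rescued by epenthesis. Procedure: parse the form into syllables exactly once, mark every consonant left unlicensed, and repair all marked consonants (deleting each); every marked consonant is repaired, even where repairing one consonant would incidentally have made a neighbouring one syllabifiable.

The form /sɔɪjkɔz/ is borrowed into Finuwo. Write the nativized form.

The consonants /j/, /z/ cannot be parsed into a legal (C)V syllable (no codas are permitted; onsets are limited to one consonant).
Deletion applies to /j/, /z/.

sɔɪkɔ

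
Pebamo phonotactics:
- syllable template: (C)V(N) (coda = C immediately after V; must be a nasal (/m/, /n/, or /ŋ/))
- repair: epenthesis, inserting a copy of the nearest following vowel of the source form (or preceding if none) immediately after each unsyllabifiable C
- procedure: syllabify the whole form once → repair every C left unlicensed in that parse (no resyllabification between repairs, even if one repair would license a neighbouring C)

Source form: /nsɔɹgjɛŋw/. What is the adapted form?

nɔsɔɹɛgɛjɛŋwɛ

Under (C)V(N), the unsyllabifiable consonants are /n/, /ɹ/, /g/, /w/ (only a nasal (/m/, /n/, or /ŋ/) is licensed in coda position; onsets are limited to one consonant).
Epenthesis after each stranded consonant: /n/ → /nɔ/, /ɹ/ → /ɹɛ/, /g/ → /gɛ/, /w/ → /wɛ/.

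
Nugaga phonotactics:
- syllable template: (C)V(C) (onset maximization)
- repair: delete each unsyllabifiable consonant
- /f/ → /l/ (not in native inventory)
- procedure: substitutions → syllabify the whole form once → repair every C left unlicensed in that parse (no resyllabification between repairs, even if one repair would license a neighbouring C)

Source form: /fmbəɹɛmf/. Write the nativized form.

bəɹɛm

Substitution: /f/ → /l/, giving /lmbəɹɛml/.
Syllabifying with onset maximization leaves /l/, /m/, /l/ stranded (at most one coda consonant is licensed; onsets are limited to one consonant).
Deleting the stranded consonants removes /l/, /m/, /l/.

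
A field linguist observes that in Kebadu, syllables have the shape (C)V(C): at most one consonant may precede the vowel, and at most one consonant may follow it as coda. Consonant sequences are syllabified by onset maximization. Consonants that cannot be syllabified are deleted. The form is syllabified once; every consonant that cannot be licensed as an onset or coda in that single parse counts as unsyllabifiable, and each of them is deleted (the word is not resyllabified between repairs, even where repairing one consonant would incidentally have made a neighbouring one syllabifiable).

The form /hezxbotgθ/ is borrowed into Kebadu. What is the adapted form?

The consonants /x/, /g/, /θ/ cannot be parsed into a legal (C)V(C) syllable (at most one coda consonant is licensed; onsets are limited to one consonant).
Each unlicensed consonant is deleted: /x/, /g/, /θ/.

hezbot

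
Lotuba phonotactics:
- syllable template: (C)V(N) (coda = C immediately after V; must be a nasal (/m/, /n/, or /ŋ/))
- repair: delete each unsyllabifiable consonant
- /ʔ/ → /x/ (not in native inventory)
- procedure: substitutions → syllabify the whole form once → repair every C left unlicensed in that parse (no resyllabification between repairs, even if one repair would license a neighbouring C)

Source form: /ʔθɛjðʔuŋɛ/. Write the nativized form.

Substitution: /ʔ/ → /x/, giving /xθɛjðxuŋɛ/.
Syllabifying with onset maximization leaves /x/, /j/, /ð/ stranded (only a nasal (/m/, /n/, or /ŋ/) is licensed in coda position; onsets are limited to one consonant).
Deletion applies to /x/, /j/, /ð/.

θɛxuŋɛ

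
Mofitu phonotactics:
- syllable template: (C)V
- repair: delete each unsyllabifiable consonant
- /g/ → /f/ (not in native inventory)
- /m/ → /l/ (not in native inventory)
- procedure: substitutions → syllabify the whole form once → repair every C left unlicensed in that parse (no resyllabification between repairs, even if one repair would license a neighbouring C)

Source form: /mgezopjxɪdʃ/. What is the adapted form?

Substitution: /m/ → /l/, /g/ → /f/, giving /lfezopjxɪdʃ/.
Syllabifying with onset maximization leaves /l/, /p/, /j/, /d/, /ʃ/ stranded (no codas are permitted; onsets are limited to one consonant).
Deletion applies to /l/, /p/, /j/, /d/, /ʃ/.

fezoxɪ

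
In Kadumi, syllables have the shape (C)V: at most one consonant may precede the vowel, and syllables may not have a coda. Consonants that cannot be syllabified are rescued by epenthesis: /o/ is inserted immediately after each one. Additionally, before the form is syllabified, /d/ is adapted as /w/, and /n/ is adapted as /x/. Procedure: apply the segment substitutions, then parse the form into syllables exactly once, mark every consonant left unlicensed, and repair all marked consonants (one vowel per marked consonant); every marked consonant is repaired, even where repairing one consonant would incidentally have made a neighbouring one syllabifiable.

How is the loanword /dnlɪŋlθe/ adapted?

woxolɪŋoloθe

Substitution: /d/ → /w/, /n/ → /x/, giving /wxlɪŋlθe/.
The consonants /w/, /x/, /ŋ/, /l/ cannot be parsed into a legal (C)V syllable (no codas are permitted; onsets are limited to one consonant).
Each unlicensed consonant becomes the onset of a new syllable: /w/ → /wo/, /x/ → /xo/, /ŋ/ → /ŋo/, /l/ → /lo/.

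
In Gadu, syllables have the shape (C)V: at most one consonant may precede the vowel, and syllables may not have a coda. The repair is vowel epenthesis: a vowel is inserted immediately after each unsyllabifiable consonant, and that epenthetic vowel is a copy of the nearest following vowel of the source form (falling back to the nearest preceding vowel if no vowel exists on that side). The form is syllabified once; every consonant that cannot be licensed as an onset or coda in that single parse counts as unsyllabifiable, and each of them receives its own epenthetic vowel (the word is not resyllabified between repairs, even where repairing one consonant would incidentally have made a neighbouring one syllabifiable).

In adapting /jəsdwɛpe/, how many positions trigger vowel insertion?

The unsyllabifiable consonants are /s/, /d/; each receives one epenthetic vowel.

2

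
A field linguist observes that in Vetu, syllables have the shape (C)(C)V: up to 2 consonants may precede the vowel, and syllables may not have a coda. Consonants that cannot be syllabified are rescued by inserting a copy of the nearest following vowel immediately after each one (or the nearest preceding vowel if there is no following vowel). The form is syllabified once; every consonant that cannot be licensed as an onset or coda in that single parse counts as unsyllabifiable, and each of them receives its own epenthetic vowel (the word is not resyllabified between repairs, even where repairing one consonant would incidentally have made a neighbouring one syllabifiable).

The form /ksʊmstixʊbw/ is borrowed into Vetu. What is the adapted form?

ksʊmistixʊbʊwʊ

Syllabifying with onset maximization leaves /m/, /b/, /w/ stranded (no codas are permitted; onsets may contain at most 2 consonants).
Epenthesis after each stranded consonant: /m/ → /mi/, /b/ → /bʊ/, /w/ → /wʊ/.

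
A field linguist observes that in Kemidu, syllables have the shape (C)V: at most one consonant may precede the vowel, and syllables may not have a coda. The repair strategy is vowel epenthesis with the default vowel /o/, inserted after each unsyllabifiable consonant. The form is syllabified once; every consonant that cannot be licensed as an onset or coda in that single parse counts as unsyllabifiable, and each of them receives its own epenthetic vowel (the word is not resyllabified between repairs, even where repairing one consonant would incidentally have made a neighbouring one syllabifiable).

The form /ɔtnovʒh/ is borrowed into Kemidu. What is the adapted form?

Under (C)V, the unsyllabifiable consonants are /t/, /v/, /ʒ/, /h/ (no codas are permitted; onsets are limited to one consonant).
Each unlicensed consonant becomes the onset of a new syllable: /t/ → /to/, /v/ → /vo/, /ʒ/ → /ʒo/, /h/ → /ho/.

ɔtonovoʒoho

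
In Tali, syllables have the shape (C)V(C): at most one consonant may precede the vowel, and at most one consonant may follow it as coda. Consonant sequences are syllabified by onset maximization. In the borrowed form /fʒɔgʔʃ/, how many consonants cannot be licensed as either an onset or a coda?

3

Under (C)V(C), the unsyllabifiable consonants are /f/, /ʔ/, /ʃ/ (at most one coda consonant is licensed; onsets are limited to one consonant).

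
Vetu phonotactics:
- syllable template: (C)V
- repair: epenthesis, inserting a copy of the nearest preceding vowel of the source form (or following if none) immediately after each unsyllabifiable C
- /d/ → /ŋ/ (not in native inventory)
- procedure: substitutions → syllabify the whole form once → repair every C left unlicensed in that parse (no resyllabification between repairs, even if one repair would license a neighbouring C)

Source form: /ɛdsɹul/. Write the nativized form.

Substitution: /d/ → /ŋ/, giving /ɛŋsɹul/.
The consonants /ŋ/, /s/, /l/ cannot be parsed into a legal (C)V syllable (no codas are permitted; onsets are limited to one consonant).
Inserting the epenthetic vowel yields /ŋ/ → /ŋɛ/, /s/ → /sɛ/, /l/ → /lu/.

ɛŋɛsɛɹulu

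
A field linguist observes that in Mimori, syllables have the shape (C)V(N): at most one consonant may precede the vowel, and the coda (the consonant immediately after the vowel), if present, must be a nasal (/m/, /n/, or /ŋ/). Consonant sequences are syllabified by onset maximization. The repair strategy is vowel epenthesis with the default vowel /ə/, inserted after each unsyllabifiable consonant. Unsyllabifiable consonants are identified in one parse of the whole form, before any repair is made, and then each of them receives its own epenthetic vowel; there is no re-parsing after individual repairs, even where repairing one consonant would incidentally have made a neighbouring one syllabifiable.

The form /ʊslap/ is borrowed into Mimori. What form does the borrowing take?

ʊsəlapə

Syllabifying with onset maximization leaves /s/, /p/ stranded (only a nasal (/m/, /n/, or /ŋ/) is licensed in coda position; onsets are limited to one consonant).
Inserting the epenthetic vowel yields /s/ → /sə/, /p/ → /pə/.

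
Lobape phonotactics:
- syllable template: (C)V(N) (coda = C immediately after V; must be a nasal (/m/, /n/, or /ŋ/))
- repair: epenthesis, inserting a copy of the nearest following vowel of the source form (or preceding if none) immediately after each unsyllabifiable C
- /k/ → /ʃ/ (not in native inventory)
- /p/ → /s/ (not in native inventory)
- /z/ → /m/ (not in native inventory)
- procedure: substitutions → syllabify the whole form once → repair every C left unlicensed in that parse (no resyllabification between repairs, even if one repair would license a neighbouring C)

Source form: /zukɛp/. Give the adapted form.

Substitution: /z/ → /m/, /k/ → /ʃ/, /p/ → /s/, giving /muʃɛs/.
The consonants /s/ cannot be parsed into a legal (C)V(N) syllable (only a nasal (/m/, /n/, or /ŋ/) is licensed in coda position; onsets are limited to one consonant).
Each unlicensed consonant becomes the onset of a new syllable: /s/ → /sɛ/.

muʃɛsɛ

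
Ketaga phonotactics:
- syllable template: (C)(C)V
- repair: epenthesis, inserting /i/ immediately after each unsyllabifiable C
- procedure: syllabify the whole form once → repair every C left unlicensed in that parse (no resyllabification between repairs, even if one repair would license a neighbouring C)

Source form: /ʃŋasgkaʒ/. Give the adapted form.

ʃŋasigkaʒi

Under (C)(C)V, the unsyllabifiable consonants are /s/, /ʒ/ (no codas are permitted; onsets may contain at most 2 consonants).
Each unlicensed consonant becomes the onset of a new syllable: /s/ → /si/, /ʒ/ → /ʒi/.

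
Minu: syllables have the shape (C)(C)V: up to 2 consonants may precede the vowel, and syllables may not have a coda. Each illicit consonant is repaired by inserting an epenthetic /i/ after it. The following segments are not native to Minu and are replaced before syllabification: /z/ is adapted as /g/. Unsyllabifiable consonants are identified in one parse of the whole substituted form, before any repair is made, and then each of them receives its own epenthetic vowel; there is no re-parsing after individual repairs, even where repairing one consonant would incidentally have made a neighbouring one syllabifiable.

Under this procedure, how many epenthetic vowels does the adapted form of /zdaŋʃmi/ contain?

After substitution the input is /gdaŋʃmi/.
The unsyllabifiable consonants are /ŋ/; each receives one epenthetic vowel.

1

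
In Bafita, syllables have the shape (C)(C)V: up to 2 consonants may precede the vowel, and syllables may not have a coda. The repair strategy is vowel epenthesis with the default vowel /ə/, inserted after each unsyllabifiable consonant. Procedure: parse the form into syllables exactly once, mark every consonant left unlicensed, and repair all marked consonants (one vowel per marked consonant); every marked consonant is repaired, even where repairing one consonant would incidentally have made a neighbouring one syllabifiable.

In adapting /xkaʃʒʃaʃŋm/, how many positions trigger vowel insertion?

4

The unsyllabifiable consonants are /ʃ/, /ʃ/, /ŋ/, /m/; each receives one epenthetic vowel.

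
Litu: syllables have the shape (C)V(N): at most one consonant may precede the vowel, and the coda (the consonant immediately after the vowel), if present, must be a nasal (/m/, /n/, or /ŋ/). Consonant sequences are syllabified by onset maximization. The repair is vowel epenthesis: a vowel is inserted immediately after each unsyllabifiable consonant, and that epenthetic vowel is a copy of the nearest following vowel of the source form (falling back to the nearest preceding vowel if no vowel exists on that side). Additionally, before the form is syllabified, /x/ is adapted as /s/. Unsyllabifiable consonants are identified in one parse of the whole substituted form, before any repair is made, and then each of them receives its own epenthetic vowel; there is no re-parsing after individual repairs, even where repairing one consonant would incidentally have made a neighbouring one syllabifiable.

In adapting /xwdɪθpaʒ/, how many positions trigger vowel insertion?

4

After substitution the input is /swdɪθpaʒ/.
The unsyllabifiable consonants are /s/, /w/, /θ/, /ʒ/; each receives one epenthetic vowel.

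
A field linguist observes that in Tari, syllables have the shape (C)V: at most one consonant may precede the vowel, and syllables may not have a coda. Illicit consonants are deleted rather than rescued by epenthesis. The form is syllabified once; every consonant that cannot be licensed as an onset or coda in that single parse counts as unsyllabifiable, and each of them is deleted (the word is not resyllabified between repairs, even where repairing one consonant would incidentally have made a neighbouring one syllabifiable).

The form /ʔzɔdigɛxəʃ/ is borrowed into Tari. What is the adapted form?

The consonants /ʔ/, /ʃ/ cannot be parsed into a legal (C)V syllable (no codas are permitted; onsets are limited to one consonant).
Deleting the stranded consonants removes /ʔ/, /ʃ/.

zɔdigɛxə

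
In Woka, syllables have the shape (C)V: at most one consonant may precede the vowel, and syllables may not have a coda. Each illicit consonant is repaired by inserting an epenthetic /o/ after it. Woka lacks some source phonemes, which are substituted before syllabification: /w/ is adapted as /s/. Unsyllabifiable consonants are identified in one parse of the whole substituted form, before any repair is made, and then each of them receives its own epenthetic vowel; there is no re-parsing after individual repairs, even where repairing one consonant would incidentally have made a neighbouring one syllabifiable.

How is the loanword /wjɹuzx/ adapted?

Substitution: /w/ → /s/, giving /sjɹuzx/.
Syllabifying with onset maximization leaves /s/, /j/, /z/, /x/ stranded (no codas are permitted; onsets are limited to one consonant).
Each unlicensed consonant becomes the onset of a new syllable: /s/ → /so/, /j/ → /jo/, /z/ → /zo/, /x/ → /xo/.

sojoɹuzoxo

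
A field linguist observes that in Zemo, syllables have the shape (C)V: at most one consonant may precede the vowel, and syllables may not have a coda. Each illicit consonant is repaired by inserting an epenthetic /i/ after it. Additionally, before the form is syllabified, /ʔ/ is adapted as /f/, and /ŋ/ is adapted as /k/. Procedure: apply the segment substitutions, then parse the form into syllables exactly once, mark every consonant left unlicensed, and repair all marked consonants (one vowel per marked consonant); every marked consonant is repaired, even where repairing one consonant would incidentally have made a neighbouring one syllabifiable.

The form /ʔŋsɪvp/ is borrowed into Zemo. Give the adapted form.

fikisɪvipi

Substitution: /ʔ/ → /f/, /ŋ/ → /k/, giving /fksɪvp/.
Under (C)V, the unsyllabifiable consonants are /f/, /k/, /v/, /p/ (no codas are permitted; onsets are limited to one consonant).
Inserting the epenthetic vowel yields /f/ → /fi/, /k/ → /ki/, /v/ → /vi/, /p/ → /pi/.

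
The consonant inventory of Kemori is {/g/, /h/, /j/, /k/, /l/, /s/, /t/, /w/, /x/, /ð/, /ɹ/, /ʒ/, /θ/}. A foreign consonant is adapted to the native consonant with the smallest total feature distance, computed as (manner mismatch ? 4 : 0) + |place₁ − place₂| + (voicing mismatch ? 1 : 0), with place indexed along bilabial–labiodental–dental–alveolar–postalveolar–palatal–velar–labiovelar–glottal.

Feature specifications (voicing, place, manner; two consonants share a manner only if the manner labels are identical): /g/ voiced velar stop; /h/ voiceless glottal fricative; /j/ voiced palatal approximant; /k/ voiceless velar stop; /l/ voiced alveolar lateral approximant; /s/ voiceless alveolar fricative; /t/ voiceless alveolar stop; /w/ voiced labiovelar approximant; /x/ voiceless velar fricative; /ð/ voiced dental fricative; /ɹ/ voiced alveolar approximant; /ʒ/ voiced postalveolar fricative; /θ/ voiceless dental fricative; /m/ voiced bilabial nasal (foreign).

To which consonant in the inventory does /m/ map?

/ð/ is closest: manner differs (nasal→fricative, +4), place distance 2 (bilabial→dental), same voicing; total 6. Next closest is /l/ at distance 7.

ð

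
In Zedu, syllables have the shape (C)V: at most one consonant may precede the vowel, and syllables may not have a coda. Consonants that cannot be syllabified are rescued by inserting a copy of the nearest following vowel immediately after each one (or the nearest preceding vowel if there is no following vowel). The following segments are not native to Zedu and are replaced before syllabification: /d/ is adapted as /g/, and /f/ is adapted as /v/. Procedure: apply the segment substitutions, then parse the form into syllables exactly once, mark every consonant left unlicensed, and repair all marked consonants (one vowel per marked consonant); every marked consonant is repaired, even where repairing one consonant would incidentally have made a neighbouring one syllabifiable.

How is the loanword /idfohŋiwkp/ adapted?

Substitution: /d/ → /g/, /f/ → /v/, giving /igvohŋiwkp/.
Syllabifying with onset maximization leaves /g/, /h/, /w/, /k/, /p/ stranded (no codas are permitted; onsets are limited to one consonant).
Inserting the epenthetic vowel yields /g/ → /go/, /h/ → /hi/, /w/ → /wi/, /k/ → /ki/, /p/ → /pi/.

igovohiŋiwikipi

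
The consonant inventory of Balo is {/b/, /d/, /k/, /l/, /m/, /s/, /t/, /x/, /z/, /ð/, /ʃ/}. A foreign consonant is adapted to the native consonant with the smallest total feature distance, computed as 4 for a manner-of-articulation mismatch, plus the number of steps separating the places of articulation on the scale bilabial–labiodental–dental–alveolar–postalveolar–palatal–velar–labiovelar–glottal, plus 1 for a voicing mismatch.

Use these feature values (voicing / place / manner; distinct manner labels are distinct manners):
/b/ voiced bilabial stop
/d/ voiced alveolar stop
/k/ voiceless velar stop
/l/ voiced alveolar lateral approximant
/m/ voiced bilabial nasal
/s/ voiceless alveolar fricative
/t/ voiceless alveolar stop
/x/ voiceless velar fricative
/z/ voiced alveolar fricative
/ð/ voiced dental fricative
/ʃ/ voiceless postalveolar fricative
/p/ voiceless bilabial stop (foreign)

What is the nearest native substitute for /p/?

/b/ is closest: same manner (stop), place distance 0 (bilabial→bilabial), voicing differs (+1); total 1. Next closest is /t/ at distance 3.

b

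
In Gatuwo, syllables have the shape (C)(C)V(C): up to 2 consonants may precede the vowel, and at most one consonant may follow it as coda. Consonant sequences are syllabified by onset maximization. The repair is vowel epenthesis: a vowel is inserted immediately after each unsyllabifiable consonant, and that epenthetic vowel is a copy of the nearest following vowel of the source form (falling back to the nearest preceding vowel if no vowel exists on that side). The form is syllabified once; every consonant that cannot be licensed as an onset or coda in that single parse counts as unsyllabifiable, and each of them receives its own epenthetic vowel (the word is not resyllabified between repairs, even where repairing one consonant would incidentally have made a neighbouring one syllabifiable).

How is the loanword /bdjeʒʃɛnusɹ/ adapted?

Under (C)(C)V(C), the unsyllabifiable consonants are /b/, /ɹ/ (at most one coda consonant is licensed; onsets may contain at most 2 consonants).
Each unlicensed consonant becomes the onset of a new syllable: /b/ → /be/, /ɹ/ → /ɹu/.

bedjeʒʃɛnusɹu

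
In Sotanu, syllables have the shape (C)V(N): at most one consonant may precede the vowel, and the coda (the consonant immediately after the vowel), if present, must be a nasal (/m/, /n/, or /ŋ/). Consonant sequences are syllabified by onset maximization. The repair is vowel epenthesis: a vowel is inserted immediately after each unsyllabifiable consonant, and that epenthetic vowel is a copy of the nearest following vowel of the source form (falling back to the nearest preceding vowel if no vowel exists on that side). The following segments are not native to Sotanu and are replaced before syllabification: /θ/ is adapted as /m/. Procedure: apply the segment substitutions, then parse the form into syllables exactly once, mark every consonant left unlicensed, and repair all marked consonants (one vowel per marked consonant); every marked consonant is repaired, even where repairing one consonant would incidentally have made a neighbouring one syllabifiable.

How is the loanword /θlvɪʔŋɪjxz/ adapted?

Substitution: /θ/ → /m/, giving /mlvɪʔŋɪjxz/.
The consonants /m/, /l/, /ʔ/, /j/, /x/, /z/ cannot be parsed into a legal (C)V(N) syllable (only a nasal (/m/, /n/, or /ŋ/) is licensed in coda position; onsets are limited to one consonant).
Inserting the epenthetic vowel yields /m/ → /mɪ/, /l/ → /lɪ/, /ʔ/ → /ʔɪ/, /j/ → /jɪ/, /x/ → /xɪ/, /z/ → /zɪ/.

mɪlɪvɪʔɪŋɪjɪxɪzɪ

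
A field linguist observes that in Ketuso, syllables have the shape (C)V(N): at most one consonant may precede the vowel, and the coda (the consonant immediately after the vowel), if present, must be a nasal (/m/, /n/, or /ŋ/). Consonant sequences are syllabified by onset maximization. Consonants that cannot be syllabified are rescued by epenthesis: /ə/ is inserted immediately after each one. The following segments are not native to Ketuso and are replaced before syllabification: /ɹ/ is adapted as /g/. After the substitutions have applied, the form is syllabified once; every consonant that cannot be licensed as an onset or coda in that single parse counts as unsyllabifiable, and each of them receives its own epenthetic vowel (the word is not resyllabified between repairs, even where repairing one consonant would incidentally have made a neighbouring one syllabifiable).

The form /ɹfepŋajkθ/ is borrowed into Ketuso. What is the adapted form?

Substitution: /ɹ/ → /g/, giving /gfepŋajkθ/.
Syllabifying with onset maximization leaves /g/, /p/, /j/, /k/, /θ/ stranded (only a nasal (/m/, /n/, or /ŋ/) is licensed in coda position; onsets are limited to one consonant).
Inserting the epenthetic vowel yields /g/ → /gə/, /p/ → /pə/, /j/ → /jə/, /k/ → /kə/, /θ/ → /θə/.

gəfepəŋajəkəθə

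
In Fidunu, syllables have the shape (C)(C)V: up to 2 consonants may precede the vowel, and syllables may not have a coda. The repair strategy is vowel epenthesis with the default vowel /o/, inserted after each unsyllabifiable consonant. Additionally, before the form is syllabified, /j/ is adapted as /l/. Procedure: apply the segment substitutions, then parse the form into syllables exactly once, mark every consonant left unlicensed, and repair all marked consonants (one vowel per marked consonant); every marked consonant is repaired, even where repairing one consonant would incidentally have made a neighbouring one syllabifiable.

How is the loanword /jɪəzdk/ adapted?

lɪəzodoko

Substitution: /j/ → /l/, giving /lɪəzdk/.
The consonants /z/, /d/, /k/ cannot be parsed into a legal (C)(C)V syllable (no codas are permitted; onsets may contain at most 2 consonants).
Each unlicensed consonant becomes the onset of a new syllable: /z/ → /zo/, /d/ → /do/, /k/ → /ko/.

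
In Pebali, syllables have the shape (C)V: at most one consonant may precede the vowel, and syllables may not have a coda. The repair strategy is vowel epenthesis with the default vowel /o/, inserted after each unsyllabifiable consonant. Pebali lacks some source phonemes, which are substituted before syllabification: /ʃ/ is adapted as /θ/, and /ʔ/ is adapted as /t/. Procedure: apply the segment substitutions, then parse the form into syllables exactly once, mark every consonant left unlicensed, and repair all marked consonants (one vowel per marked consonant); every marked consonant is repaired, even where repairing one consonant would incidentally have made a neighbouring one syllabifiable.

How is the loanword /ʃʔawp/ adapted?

Substitution: /ʃ/ → /θ/, /ʔ/ → /t/, giving /θtawp/.
Syllabifying with onset maximization leaves /θ/, /w/, /p/ stranded (no codas are permitted; onsets are limited to one consonant).
Each unlicensed consonant becomes the onset of a new syllable: /θ/ → /θo/, /w/ → /wo/, /p/ → /po/.

θotawopo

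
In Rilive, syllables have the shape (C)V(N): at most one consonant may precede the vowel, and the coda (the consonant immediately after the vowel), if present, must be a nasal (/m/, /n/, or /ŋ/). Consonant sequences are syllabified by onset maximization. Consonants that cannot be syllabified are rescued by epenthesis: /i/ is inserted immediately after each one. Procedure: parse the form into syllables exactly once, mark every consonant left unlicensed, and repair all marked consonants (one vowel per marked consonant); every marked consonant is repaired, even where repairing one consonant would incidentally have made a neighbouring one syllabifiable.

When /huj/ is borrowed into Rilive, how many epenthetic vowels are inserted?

The unsyllabifiable consonants are /j/; each receives one epenthetic vowel.

1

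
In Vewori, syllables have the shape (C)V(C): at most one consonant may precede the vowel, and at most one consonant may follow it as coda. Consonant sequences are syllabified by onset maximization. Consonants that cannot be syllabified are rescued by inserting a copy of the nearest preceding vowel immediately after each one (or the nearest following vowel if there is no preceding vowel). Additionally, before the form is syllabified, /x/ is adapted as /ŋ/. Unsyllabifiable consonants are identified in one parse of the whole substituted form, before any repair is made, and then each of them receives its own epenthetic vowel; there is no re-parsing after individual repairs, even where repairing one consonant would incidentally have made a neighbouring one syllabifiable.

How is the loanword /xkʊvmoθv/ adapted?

Substitution: /x/ → /ŋ/, giving /ŋkʊvmoθv/.
Under (C)V(C), the unsyllabifiable consonants are /ŋ/, /v/ (at most one coda consonant is licensed; onsets are limited to one consonant).
Epenthesis after each stranded consonant: /ŋ/ → /ŋʊ/, /v/ → /vo/.

ŋʊkʊvmoθvo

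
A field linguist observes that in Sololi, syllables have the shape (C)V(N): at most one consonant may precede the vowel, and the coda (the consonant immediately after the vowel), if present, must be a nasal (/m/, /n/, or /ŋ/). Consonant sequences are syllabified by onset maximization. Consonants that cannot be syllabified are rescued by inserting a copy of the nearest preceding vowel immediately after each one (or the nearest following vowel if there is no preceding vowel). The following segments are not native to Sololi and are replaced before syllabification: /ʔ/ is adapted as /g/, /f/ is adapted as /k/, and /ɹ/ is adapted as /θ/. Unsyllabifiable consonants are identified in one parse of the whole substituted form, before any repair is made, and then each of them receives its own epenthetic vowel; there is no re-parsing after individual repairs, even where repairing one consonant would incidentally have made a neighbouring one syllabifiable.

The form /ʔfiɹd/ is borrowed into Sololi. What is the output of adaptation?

Substitution: /ʔ/ → /g/, /f/ → /k/, /ɹ/ → /θ/, giving /gkiθd/.
Syllabifying with onset maximization leaves /g/, /θ/, /d/ stranded (only a nasal (/m/, /n/, or /ŋ/) is licensed in coda position; onsets are limited to one consonant).
Epenthesis after each stranded consonant: /g/ → /gi/, /θ/ → /θi/, /d/ → /di/.

gikiθidi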